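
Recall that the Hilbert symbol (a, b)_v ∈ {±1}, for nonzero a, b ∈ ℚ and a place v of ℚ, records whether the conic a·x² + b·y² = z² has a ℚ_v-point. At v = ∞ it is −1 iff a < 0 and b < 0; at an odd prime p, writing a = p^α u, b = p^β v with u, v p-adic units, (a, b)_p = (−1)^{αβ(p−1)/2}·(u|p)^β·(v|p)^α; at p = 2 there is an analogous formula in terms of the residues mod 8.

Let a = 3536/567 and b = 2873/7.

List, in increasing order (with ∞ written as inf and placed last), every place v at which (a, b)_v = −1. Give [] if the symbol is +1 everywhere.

Mod squares: a ≡ 1547, b ≡ 119. Check v ∈ {∞, 2, 3, 7, 13, 17}.
v=17: a=17^1·(≡12), b=17^1·(≡12) mod 17; (12|17)=-1, (12|17)=-1; (−1)^{1·1·8}·(-1)^1·(-1)^1 = +1.
v=2: v_2(a)=4, v_2(b)=0; units ≡ 3, 7 (mod 8); ε·ε+αω+βω = 1·1+4·0+0·1 ≡ 1  ⇒  (a,b)_2 = -1.
v=13: a=13^1·(≡8), b=13^2·(≡8) mod 13; (8|13)=-1, (8|13)=-1; (−1)^{1·2·6}·(-1)^2·(-1)^1 = -1.
v=∞: 1547 > 0 and 119 > 0  ⇒  (a,b)_∞ = +1.
v=7: a=7^-1·(≡2), b=7^-1·(≡3) mod 7; (2|7)=+1, (3|7)=-1; (−1)^{-1·-1·3}·(+1)^-1·(-1)^-1 = +1.
v=3: a=3^-4·(≡2), b=3^0·(≡2) mod 3; (2|3)=-1, (2|3)=-1; (−1)^{-4·0·1}·(-1)^0·(-1)^-4 = +1.
Ram(1547, 119) = {2, 13}; no ℚ_2-point on the conic.

[2, 13]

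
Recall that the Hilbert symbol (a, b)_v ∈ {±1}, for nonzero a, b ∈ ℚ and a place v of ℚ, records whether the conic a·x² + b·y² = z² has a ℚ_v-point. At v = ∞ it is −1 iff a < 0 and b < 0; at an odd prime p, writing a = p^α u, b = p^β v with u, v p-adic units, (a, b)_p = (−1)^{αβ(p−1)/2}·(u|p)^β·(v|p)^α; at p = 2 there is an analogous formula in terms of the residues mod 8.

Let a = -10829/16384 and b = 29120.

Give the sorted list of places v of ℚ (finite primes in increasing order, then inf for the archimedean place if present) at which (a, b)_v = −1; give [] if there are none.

[2, 7]

Mod squares: a ≡ -221, b ≡ 455. Check v ∈ {∞, 2, 5, 7, 13, 17}.
v=∞: -221 < 0 and 455 > 0  ⇒  (a,b)_∞ = +1.
v=5: a=5^0·(≡4), b=5^1·(≡4) mod 5; (4|5)=+1, (4|5)=+1; (−1)^{0·1·2}·(+1)^1·(+1)^0 = +1.
v=7: a=7^2·(≡6), b=7^1·(≡2) mod 7; (6|7)=-1, (2|7)=+1; (−1)^{2·1·3}·(-1)^1·(+1)^2 = -1.
v=17: a=17^1·(≡2), b=17^0·(≡16) mod 17; (2|17)=+1, (16|17)=+1; (−1)^{1·0·8}·(+1)^0·(+1)^1 = +1.
v=13: a=13^1·(≡3), b=13^1·(≡4) mod 13; (3|13)=+1, (4|13)=+1; (−1)^{1·1·6}·(+1)^1·(+1)^1 = +1.
v=2: v_2(a)=-14, v_2(b)=6; units ≡ 3, 7 (mod 8); ε·ε+αω+βω = 1·1+-14·0+6·1 ≡ 1  ⇒  (a,b)_2 = -1.
|Ram(-221, 455)| = 2, even; anisotropic at {2, 7}.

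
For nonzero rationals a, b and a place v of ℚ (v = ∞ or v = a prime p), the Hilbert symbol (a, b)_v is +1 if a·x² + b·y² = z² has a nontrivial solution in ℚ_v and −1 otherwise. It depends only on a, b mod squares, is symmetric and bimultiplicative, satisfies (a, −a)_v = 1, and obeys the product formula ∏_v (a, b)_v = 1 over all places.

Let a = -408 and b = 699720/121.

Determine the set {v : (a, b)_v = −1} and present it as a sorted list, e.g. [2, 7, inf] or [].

[2, 3, 5, 7]

(a, b) ≡ (-102, 3570) mod (ℚ^×)²; places V = {2, 3, 5, 7, 11, 17, ∞}.
(a,b)_5: α=0, u≡2; β=1, v≡4 (mod 5); (2|5)=-1, (4|5)=+1; sign (−1)^0·-1^1·+1^0 = -1.
(a,b)_∞: sgn(-102)=−, sgn(3570)=+, so +1.
(a,b)_11: α=0, u≡10; β=-2, v≡10 (mod 11); (10|11)=-1, (10|11)=-1; sign (−1)^0·-1^-2·-1^0 = +1.
(a,b)_2: α=3, β=3; u≡5, v≡1 (mod 8); ε(u)ε(v)=0·0, αω(v)=3·0, βω(u)=3·1; sum ≡ 1  ⇒  -1.
(a,b)_7: α=0, u≡5; β=3, v≡5 (mod 7); (5|7)=-1, (5|7)=-1; sign (−1)^0·-1^3·-1^0 = -1.
(a,b)_17: α=1, u≡10; β=1, v≡10 (mod 17); (10|17)=-1, (10|17)=-1; sign (−1)^0·-1^1·-1^1 = +1.
(a,b)_3: α=1, u≡2; β=1, v≡2 (mod 3); (2|3)=-1, (2|3)=-1; sign (−1)^1·-1^1·-1^1 = -1.
(-102, 3570 / ℚ) ramifies at {2, 3, 5, 7}: a division algebra.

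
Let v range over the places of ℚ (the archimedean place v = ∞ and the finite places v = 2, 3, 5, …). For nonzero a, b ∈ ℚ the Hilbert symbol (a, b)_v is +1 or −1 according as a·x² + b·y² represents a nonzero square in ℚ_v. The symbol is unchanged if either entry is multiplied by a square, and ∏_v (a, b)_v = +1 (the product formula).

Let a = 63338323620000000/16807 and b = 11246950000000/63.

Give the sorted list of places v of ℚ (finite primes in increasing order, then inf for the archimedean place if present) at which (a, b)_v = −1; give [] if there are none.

[11, 13]

(a, b) ≡ (15015, 154) mod (ℚ^×)²; places V = {2, 3, 5, 7, 11, 13, 19, ∞}.
(a,b)_11: α=3, u≡3; β=3, v≡3 (mod 11); (3|11)=+1, (3|11)=+1; sign (−1)^1·+1^3·+1^3 = -1.
(a,b)_13: α=3, u≡8; β=2, v≡5 (mod 13); (8|13)=-1, (5|13)=-1; sign (−1)^0·-1^2·-1^3 = -1.
(a,b)_7: α=-5, u≡5; β=-1, v≡4 (mod 7); (5|7)=-1, (4|7)=+1; sign (−1)^1·-1^-1·+1^-5 = +1.
(a,b)_∞: sgn(15015)=+, sgn(154)=+, so +1.
(a,b)_19: α=2, u≡17; β=0, v≡13 (mod 19); (17|19)=+1, (13|19)=-1; sign (−1)^0·+1^0·-1^2 = +1.
(a,b)_2: α=8, β=7; u≡7, v≡5 (mod 8); ε(u)ε(v)=1·0, αω(v)=8·1, βω(u)=7·0; sum ≡ 0  ⇒  +1.
(a,b)_3: α=1, u≡1; β=-2, v≡1 (mod 3); (1|3)=+1, (1|3)=+1; sign (−1)^0·+1^-2·+1^1 = +1.
(a,b)_5: α=7, u≡3; β=8, v≡4 (mod 5); (3|5)=-1, (4|5)=+1; sign (−1)^0·-1^8·+1^7 = +1.
|Ram(15015, 154)| = 2, even; anisotropic at {11, 13}.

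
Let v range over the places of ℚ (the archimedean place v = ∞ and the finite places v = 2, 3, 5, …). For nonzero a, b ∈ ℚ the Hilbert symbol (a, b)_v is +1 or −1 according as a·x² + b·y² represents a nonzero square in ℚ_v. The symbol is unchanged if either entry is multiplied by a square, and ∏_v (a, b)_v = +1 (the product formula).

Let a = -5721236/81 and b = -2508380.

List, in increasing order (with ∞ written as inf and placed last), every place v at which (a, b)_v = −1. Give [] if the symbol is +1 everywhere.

[23, 37, 41, inf]

Mod squares: a ≡ -1430309, b ≡ -627095. Check v ∈ {∞, 2, 3, 5, 7, 19, 23, 29, 31, 37, 41, 43}.
v=43: a=43^1·(≡2), b=43^0·(≡25) mod 43; (2|43)=-1, (25|43)=+1; (−1)^{1·0·21}·(-1)^0·(+1)^1 = +1.
v=31: a=31^1·(≡14), b=31^0·(≡16) mod 31; (14|31)=+1, (16|31)=+1; (−1)^{1·0·15}·(+1)^0·(+1)^1 = +1.
v=7: a=7^0·(≡1), b=7^1·(≡4) mod 7; (1|7)=+1, (4|7)=+1; (−1)^{0·1·3}·(+1)^1·(+1)^0 = +1.
v=∞: -1430309 < 0 and -627095 < 0  ⇒  (a,b)_∞ = -1.
v=19: a=19^0·(≡5), b=19^1·(≡11) mod 19; (5|19)=+1, (11|19)=+1; (−1)^{0·1·9}·(+1)^1·(+1)^0 = +1.
v=23: a=23^0·(≡5), b=23^1·(≡6) mod 23; (5|23)=-1, (6|23)=+1; (−1)^{0·1·11}·(-1)^1·(+1)^0 = -1.
v=5: a=5^0·(≡4), b=5^1·(≡4) mod 5; (4|5)=+1, (4|5)=+1; (−1)^{0·1·2}·(+1)^1·(+1)^0 = +1.
v=3: a=3^-4·(≡1), b=3^0·(≡1) mod 3; (1|3)=+1, (1|3)=+1; (−1)^{-4·0·1}·(+1)^0·(+1)^-4 = +1.
v=41: a=41^0·(≡14), b=41^1·(≡33) mod 41; (14|41)=-1, (33|41)=+1; (−1)^{0·1·20}·(-1)^1·(+1)^0 = -1.
v=29: a=29^1·(≡14), b=29^0·(≡4) mod 29; (14|29)=-1, (4|29)=+1; (−1)^{1·0·14}·(-1)^0·(+1)^1 = +1.
v=2: v_2(a)=2, v_2(b)=2; units ≡ 3, 1 (mod 8); ε·ε+αω+βω = 1·0+2·0+2·1 ≡ 0  ⇒  (a,b)_2 = +1.
v=37: a=37^1·(≡31), b=37^0·(≡35) mod 37; (31|37)=-1, (35|37)=-1; (−1)^{1·0·18}·(-1)^0·(-1)^1 = -1.
|Ram(-1430309, -627095)| = 4, even; anisotropic at {23, 37, 41, ∞}.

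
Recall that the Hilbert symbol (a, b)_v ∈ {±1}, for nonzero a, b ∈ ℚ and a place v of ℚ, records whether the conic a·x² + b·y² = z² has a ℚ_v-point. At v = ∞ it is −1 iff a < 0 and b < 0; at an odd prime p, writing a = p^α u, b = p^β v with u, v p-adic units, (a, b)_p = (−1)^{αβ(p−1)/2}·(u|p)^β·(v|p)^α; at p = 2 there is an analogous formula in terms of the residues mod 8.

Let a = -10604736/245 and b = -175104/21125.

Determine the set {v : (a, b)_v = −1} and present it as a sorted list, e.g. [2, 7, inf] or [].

Mod squares: a ≡ -255, b ≡ -95. Check v ∈ {∞, 2, 3, 5, 7, 13, 17, 19}.
v=19: a=19^2·(≡1), b=19^1·(≡13) mod 19; (1|19)=+1, (13|19)=-1; (−1)^{2·1·9}·(+1)^1·(-1)^2 = +1.
v=13: a=13^0·(≡6), b=13^-2·(≡4) mod 13; (6|13)=-1, (4|13)=+1; (−1)^{0·-2·6}·(-1)^-2·(+1)^0 = +1.
v=5: a=5^-1·(≡1), b=5^-3·(≡4) mod 5; (1|5)=+1, (4|5)=+1; (−1)^{-1·-3·2}·(+1)^-3·(+1)^-1 = +1.
v=3: a=3^3·(≡2), b=3^2·(≡1) mod 3; (2|3)=-1, (1|3)=+1; (−1)^{3·2·1}·(-1)^2·(+1)^3 = +1.
v=17: a=17^1·(≡1), b=17^0·(≡12) mod 17; (1|17)=+1, (12|17)=-1; (−1)^{1·0·8}·(+1)^0·(-1)^1 = -1.
v=2: v_2(a)=6, v_2(b)=10; units ≡ 1, 1 (mod 8); ε·ε+αω+βω = 0·0+6·0+10·0 ≡ 0  ⇒  (a,b)_2 = +1.
v=∞: -255 < 0 and -95 < 0  ⇒  (a,b)_∞ = -1.
v=7: a=7^-2·(≡1), b=7^0·(≡6) mod 7; (1|7)=+1, (6|7)=-1; (−1)^{-2·0·3}·(+1)^0·(-1)^-2 = +1.
|Ram(-255, -95)| = 2, even; anisotropic at {17, ∞}.

[17, inf]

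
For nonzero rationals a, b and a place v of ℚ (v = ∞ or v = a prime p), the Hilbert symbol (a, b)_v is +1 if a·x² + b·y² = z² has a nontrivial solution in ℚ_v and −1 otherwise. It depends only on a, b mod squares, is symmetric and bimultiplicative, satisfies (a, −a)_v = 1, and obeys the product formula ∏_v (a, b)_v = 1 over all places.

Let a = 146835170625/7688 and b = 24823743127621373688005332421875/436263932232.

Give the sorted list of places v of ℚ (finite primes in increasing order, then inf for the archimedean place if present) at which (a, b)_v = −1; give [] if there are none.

[2, 3, 11, 13, 19, 37]

Mod squares: a ≡ 1301586, b ≡ 18278. Check v ∈ {∞, 2, 3, 5, 11, 13, 17, 19, 31, 37, 41, 53}.
v=∞: 1301586 > 0 and 18278 > 0  ⇒  (a,b)_∞ = +1.
v=17: a=17^0·(≡4), b=17^2·(≡6) mod 17; (4|17)=+1, (6|17)=-1; (−1)^{0·2·8}·(+1)^2·(-1)^0 = +1.
v=5: a=5^4·(≡1), b=5^8·(≡3) mod 5; (1|5)=+1, (3|5)=-1; (−1)^{4·8·2}·(+1)^8·(-1)^4 = +1.
v=3: a=3^1·(≡2), b=3^-10·(≡2) mod 3; (2|3)=-1, (2|3)=-1; (−1)^{1·-10·1}·(-1)^-10·(-1)^1 = -1.
v=11: a=11^1·(≡2), b=11^0·(≡7) mod 11; (2|11)=-1, (7|11)=-1; (−1)^{1·0·5}·(-1)^0·(-1)^1 = -1.
v=19: a=19^2·(≡15), b=19^5·(≡2) mod 19; (15|19)=-1, (2|19)=-1; (−1)^{2·5·9}·(-1)^5·(-1)^2 = -1.
v=31: a=31^-2·(≡1), b=31^-4·(≡19) mod 31; (1|31)=+1, (19|31)=+1; (−1)^{-2·-4·15}·(+1)^-4·(+1)^-2 = +1.
v=53: a=53^0·(≡8), b=53^2·(≡16) mod 53; (8|53)=-1, (16|53)=+1; (−1)^{0·2·26}·(-1)^2·(+1)^0 = +1.
v=37: a=37^1·(≡11), b=37^3·(≡14) mod 37; (11|37)=+1, (14|37)=-1; (−1)^{1·3·18}·(+1)^3·(-1)^1 = -1.
v=2: v_2(a)=-3, v_2(b)=-3; units ≡ 1, 3 (mod 8); ε·ε+αω+βω = 0·1+-3·1+-3·0 ≡ 1  ⇒  (a,b)_2 = -1.
v=13: a=13^1·(≡9), b=13^5·(≡5) mod 13; (9|13)=+1, (5|13)=-1; (−1)^{1·5·6}·(+1)^5·(-1)^1 = -1.
v=41: a=41^1·(≡24), b=41^2·(≡4) mod 41; (24|41)=-1, (4|41)=+1; (−1)^{1·2·20}·(-1)^2·(+1)^1 = +1.
|Ram(1301586, 18278)| = 6, even; anisotropic at {2, 3, 11, 13, 19, 37}.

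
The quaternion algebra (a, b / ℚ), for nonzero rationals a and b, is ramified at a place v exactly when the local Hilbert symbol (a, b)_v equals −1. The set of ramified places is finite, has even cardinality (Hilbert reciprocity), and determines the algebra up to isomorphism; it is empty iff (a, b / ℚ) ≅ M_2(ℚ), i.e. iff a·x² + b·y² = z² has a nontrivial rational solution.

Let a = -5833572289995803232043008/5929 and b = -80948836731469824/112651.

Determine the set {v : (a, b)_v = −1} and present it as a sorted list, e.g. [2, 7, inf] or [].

[41, inf]

Mod squares: a ≡ -12857, b ≡ -779. Check v ∈ {∞, 2, 3, 7, 11, 13, 19, 23, 41, 43}.
v=23: a=23^3·(≡12), b=23^2·(≡4) mod 23; (12|23)=+1, (4|23)=+1; (−1)^{3·2·11}·(+1)^2·(+1)^3 = +1.
v=19: a=19^2·(≡11), b=19^-1·(≡5) mod 19; (11|19)=+1, (5|19)=+1; (−1)^{2·-1·9}·(+1)^-1·(+1)^2 = +1.
v=41: a=41^2·(≡35), b=41^1·(≡29) mod 41; (35|41)=-1, (29|41)=-1; (−1)^{2·1·20}·(-1)^1·(-1)^2 = -1.
v=43: a=43^3·(≡42), b=43^2·(≡40) mod 43; (42|43)=-1, (40|43)=+1; (−1)^{3·2·21}·(-1)^2·(+1)^3 = +1.
v=2: v_2(a)=20, v_2(b)=14; units ≡ 7, 5 (mod 8); ε·ε+αω+βω = 1·0+20·1+14·0 ≡ 0  ⇒  (a,b)_2 = +1.
v=∞: -12857 < 0 and -779 < 0  ⇒  (a,b)_∞ = -1.
v=13: a=13^1·(≡4), b=13^2·(≡3) mod 13; (4|13)=+1, (3|13)=+1; (−1)^{1·2·6}·(+1)^2·(+1)^1 = +1.
v=11: a=11^-2·(≡7), b=11^-2·(≡10) mod 11; (7|11)=-1, (10|11)=-1; (−1)^{-2·-2·5}·(-1)^-2·(-1)^-2 = +1.
v=7: a=7^-2·(≡1), b=7^-2·(≡3) mod 7; (1|7)=+1, (3|7)=-1; (−1)^{-2·-2·3}·(+1)^-2·(-1)^-2 = +1.
v=3: a=3^6·(≡1), b=3^6·(≡1) mod 3; (1|3)=+1, (1|3)=+1; (−1)^{6·6·1}·(+1)^6·(+1)^6 = +1.
Ram(-12857, -779) = {41, ∞}; no ℚ_41-point on the conic.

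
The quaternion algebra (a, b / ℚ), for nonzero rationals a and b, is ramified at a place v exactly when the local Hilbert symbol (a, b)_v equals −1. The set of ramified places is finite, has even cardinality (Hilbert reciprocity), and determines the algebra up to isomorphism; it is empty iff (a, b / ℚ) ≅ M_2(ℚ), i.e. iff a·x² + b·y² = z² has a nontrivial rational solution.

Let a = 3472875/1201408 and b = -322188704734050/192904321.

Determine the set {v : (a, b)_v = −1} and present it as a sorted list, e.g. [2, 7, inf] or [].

[2, 5, 7, 13]

Mod squares: a ≡ 455, b ≡ -2. Check v ∈ {∞, 2, 3, 5, 7, 11, 13, 17, 19, 37, 43}.
v=11: a=11^0·(≡1), b=11^4·(≡4) mod 11; (1|11)=+1, (4|11)=+1; (−1)^{0·4·5}·(+1)^4·(+1)^0 = +1.
v=43: a=43^0·(≡16), b=43^-2·(≡6) mod 43; (16|43)=+1, (6|43)=+1; (−1)^{0·-2·21}·(+1)^-2·(+1)^0 = +1.
v=37: a=37^0·(≡1), b=37^2·(≡22) mod 37; (1|37)=+1, (22|37)=-1; (−1)^{0·2·18}·(+1)^2·(-1)^0 = +1.
v=∞: 455 > 0 and -2 < 0  ⇒  (a,b)_∞ = +1.
v=17: a=17^0·(≡13), b=17^-2·(≡4) mod 17; (13|17)=+1, (4|17)=+1; (−1)^{0·-2·8}·(+1)^-2·(+1)^0 = +1.
v=19: a=19^-2·(≡12), b=19^-2·(≡17) mod 19; (12|19)=-1, (17|19)=+1; (−1)^{-2·-2·9}·(-1)^-2·(+1)^-2 = +1.
v=13: a=13^-1·(≡10), b=13^0·(≡11) mod 13; (10|13)=+1, (11|13)=-1; (−1)^{-1·0·6}·(+1)^0·(-1)^-1 = -1.
v=7: a=7^3·(≡2), b=7^2·(≡3) mod 7; (2|7)=+1, (3|7)=-1; (−1)^{3·2·3}·(+1)^2·(-1)^3 = -1.
v=2: v_2(a)=-8, v_2(b)=1; units ≡ 7, 7 (mod 8); ε·ε+αω+βω = 1·1+-8·0+1·0 ≡ 1  ⇒  (a,b)_2 = -1.
v=3: a=3^4·(≡2), b=3^8·(≡1) mod 3; (2|3)=-1, (1|3)=+1; (−1)^{4·8·1}·(-1)^8·(+1)^4 = +1.
v=5: a=5^3·(≡1), b=5^2·(≡3) mod 5; (1|5)=+1, (3|5)=-1; (−1)^{3·2·2}·(+1)^2·(-1)^3 = -1.
|Ram(455, -2)| = 4, even; anisotropic at {2, 5, 7, 13}.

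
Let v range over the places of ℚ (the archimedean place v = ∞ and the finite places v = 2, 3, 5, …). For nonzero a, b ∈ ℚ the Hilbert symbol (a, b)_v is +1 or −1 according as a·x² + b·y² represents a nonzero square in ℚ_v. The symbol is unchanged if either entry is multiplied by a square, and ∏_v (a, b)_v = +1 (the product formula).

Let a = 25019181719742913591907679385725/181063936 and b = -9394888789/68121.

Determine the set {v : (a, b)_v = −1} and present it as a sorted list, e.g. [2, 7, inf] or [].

Mod squares: a ≡ 2261, b ≡ -46189. Check v ∈ {∞, 2, 3, 5, 7, 11, 13, 17, 19, 23, 29, 41}.
v=17: a=17^5·(≡10), b=17^1·(≡11) mod 17; (10|17)=-1, (11|17)=-1; (−1)^{5·1·8}·(-1)^1·(-1)^5 = +1.
v=41: a=41^4·(≡11), b=41^2·(≡31) mod 41; (11|41)=-1, (31|41)=+1; (−1)^{4·2·20}·(-1)^2·(+1)^4 = +1.
v=∞: 2261 > 0 and -46189 < 0  ⇒  (a,b)_∞ = +1.
v=29: a=29^-4·(≡24), b=29^-2·(≡26) mod 29; (24|29)=+1, (26|29)=-1; (−1)^{-4·-2·14}·(+1)^-2·(-1)^-4 = +1.
v=3: a=3^4·(≡2), b=3^-4·(≡2) mod 3; (2|3)=-1, (2|3)=-1; (−1)^{4·-4·1}·(-1)^-4·(-1)^4 = +1.
v=5: a=5^2·(≡4), b=5^0·(≡1) mod 5; (4|5)=+1, (1|5)=+1; (−1)^{2·0·2}·(+1)^0·(+1)^2 = +1.
v=23: a=23^2·(≡17), b=23^0·(≡12) mod 23; (17|23)=-1, (12|23)=+1; (−1)^{2·0·11}·(-1)^0·(+1)^2 = +1.
v=7: a=7^3·(≡2), b=7^0·(≡2) mod 7; (2|7)=+1, (2|7)=+1; (−1)^{3·0·3}·(+1)^0·(+1)^3 = +1.
v=11: a=11^4·(≡8), b=11^3·(≡3) mod 11; (8|11)=-1, (3|11)=+1; (−1)^{4·3·5}·(-1)^3·(+1)^4 = -1.
v=13: a=13^2·(≡1), b=13^1·(≡1) mod 13; (1|13)=+1, (1|13)=+1; (−1)^{2·1·6}·(+1)^1·(+1)^2 = +1.
v=19: a=19^3·(≡17), b=19^1·(≡1) mod 19; (17|19)=+1, (1|19)=+1; (−1)^{3·1·9}·(+1)^1·(+1)^3 = -1.
v=2: v_2(a)=-8, v_2(b)=0; units ≡ 5, 3 (mod 8); ε·ε+αω+βω = 0·1+-8·1+0·1 ≡ 0  ⇒  (a,b)_2 = +1.
|Ram(2261, -46189)| = 2, even; anisotropic at {11, 19}.

[11, 19]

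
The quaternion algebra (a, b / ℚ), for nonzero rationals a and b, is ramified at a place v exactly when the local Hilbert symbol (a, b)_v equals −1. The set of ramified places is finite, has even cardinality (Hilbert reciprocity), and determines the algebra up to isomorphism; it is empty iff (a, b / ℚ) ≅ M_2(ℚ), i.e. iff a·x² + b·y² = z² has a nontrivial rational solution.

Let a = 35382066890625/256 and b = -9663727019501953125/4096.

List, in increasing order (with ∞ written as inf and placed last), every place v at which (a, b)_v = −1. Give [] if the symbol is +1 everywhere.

[7, 13]

(a, b) ≡ (77441, -63973) mod (ℚ^×)²; places V = {2, 3, 5, 7, 13, 19, 23, 37, ∞}.
(a,b)_5: α=6, u≡1; β=10, v≡3 (mod 5); (1|5)=+1, (3|5)=-1; sign (−1)^0·+1^10·-1^6 = +1.
(a,b)_7: α=1, u≡5; β=1, v≡6 (mod 7); (5|7)=-1, (6|7)=-1; sign (−1)^1·-1^1·-1^1 = -1.
(a,b)_23: α=1, u≡8; β=2, v≡8 (mod 23); (8|23)=+1, (8|23)=+1; sign (−1)^0·+1^2·+1^1 = +1.
(a,b)_∞: sgn(77441)=+, sgn(-63973)=−, so +1.
(a,b)_13: α=1, u≡3; β=1, v≡5 (mod 13); (3|13)=+1, (5|13)=-1; sign (−1)^0·+1^1·-1^1 = -1.
(a,b)_3: α=4, u≡2; β=4, v≡2 (mod 3); (2|3)=-1, (2|3)=-1; sign (−1)^0·-1^4·-1^4 = +1.
(a,b)_19: α=2, u≡1; β=3, v≡10 (mod 19); (1|19)=+1, (10|19)=-1; sign (−1)^0·+1^3·-1^2 = +1.
(a,b)_2: α=-8, β=-12; u≡1, v≡3 (mod 8); ε(u)ε(v)=0·1, αω(v)=-8·1, βω(u)=-12·0; sum ≡ 0  ⇒  +1.
(a,b)_37: α=1, u≡4; β=1, v≡30 (mod 37); (4|37)=+1, (30|37)=+1; sign (−1)^0·+1^1·+1^1 = +1.
|Ram(77441, -63973)| = 2, even; anisotropic at {7, 13}.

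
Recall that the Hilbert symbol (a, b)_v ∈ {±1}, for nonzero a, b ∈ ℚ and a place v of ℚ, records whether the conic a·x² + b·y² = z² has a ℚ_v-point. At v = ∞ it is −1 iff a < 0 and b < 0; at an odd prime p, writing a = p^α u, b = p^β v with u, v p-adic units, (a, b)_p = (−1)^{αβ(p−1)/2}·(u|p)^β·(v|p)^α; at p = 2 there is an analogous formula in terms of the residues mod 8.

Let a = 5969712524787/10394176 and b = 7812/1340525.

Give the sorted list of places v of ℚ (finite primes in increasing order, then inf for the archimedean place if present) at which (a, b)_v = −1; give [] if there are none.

Mod squares: a ≡ 1151403, b ≡ 6293. Check v ∈ {∞, 2, 3, 5, 7, 11, 13, 23, 29, 31, 37, 41, 43}.
v=29: a=29^0·(≡28), b=29^-1·(≡18) mod 29; (28|29)=+1, (18|29)=-1; (−1)^{0·-1·14}·(+1)^-1·(-1)^0 = +1.
v=3: a=3^5·(≡2), b=3^2·(≡2) mod 3; (2|3)=-1, (2|3)=-1; (−1)^{5·2·1}·(-1)^2·(-1)^5 = -1.
v=11: a=11^3·(≡10), b=11^0·(≡9) mod 11; (10|11)=-1, (9|11)=+1; (−1)^{3·0·5}·(-1)^0·(+1)^3 = +1.
v=∞: 1151403 > 0 and 6293 > 0  ⇒  (a,b)_∞ = +1.
v=43: a=43^0·(≡11), b=43^-2·(≡31) mod 43; (11|43)=+1, (31|43)=+1; (−1)^{0·-2·21}·(+1)^-2·(+1)^0 = +1.
v=2: v_2(a)=-6, v_2(b)=2; units ≡ 3, 5 (mod 8); ε·ε+αω+βω = 1·0+-6·1+2·1 ≡ 0  ⇒  (a,b)_2 = +1.
v=23: a=23^3·(≡1), b=23^0·(≡11) mod 23; (1|23)=+1, (11|23)=-1; (−1)^{3·0·11}·(+1)^0·(-1)^3 = -1.
v=37: a=37^1·(≡32), b=37^0·(≡25) mod 37; (32|37)=-1, (25|37)=+1; (−1)^{1·0·18}·(-1)^0·(+1)^1 = +1.
v=5: a=5^0·(≡2), b=5^-2·(≡2) mod 5; (2|5)=-1, (2|5)=-1; (−1)^{0·-2·2}·(-1)^-2·(-1)^0 = +1.
v=13: a=13^-2·(≡11), b=13^0·(≡3) mod 13; (11|13)=-1, (3|13)=+1; (−1)^{-2·0·6}·(-1)^0·(+1)^-2 = +1.
v=41: a=41^1·(≡9), b=41^0·(≡39) mod 41; (9|41)=+1, (39|41)=+1; (−1)^{1·0·20}·(+1)^0·(+1)^1 = +1.
v=31: a=31^-2·(≡7), b=31^1·(≡15) mod 31; (7|31)=+1, (15|31)=-1; (−1)^{-2·1·15}·(+1)^1·(-1)^-2 = +1.
v=7: a=7^0·(≡2), b=7^1·(≡6) mod 7; (2|7)=+1, (6|7)=-1; (−1)^{0·1·3}·(+1)^1·(-1)^0 = +1.
|Ram(1151403, 6293)| = 2, even; anisotropic at {3, 23}.

[3, 23]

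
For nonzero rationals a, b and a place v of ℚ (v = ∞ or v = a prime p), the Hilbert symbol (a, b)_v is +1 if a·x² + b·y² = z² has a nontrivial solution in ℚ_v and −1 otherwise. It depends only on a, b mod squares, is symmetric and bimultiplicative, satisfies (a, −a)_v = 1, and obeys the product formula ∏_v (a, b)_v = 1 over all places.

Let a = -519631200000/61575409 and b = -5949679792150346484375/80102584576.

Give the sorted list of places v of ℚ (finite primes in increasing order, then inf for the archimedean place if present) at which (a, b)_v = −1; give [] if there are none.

[5, inf]

Mod squares: a ≡ -55, b ≡ -143. Check v ∈ {∞, 2, 3, 5, 7, 11, 13, 19, 59}.
v=59: a=59^-2·(≡46), b=59^0·(≡54) mod 59; (46|59)=+1, (54|59)=-1; (−1)^{-2·0·29}·(+1)^0·(-1)^-2 = +1.
v=7: a=7^-2·(≡4), b=7^-4·(≡4) mod 7; (4|7)=+1, (4|7)=+1; (−1)^{-2·-4·3}·(+1)^-4·(+1)^-2 = +1.
v=2: v_2(a)=8, v_2(b)=-8; units ≡ 1, 1 (mod 8); ε·ε+αω+βω = 0·0+8·0+-8·0 ≡ 0  ⇒  (a,b)_2 = +1.
v=19: a=19^-2·(≡18), b=19^-4·(≡17) mod 19; (18|19)=-1, (17|19)=+1; (−1)^{-2·-4·9}·(-1)^-4·(+1)^-2 = +1.
v=∞: -55 < 0 and -143 < 0  ⇒  (a,b)_∞ = -1.
v=13: a=13^0·(≡3), b=13^3·(≡5) mod 13; (3|13)=+1, (5|13)=-1; (−1)^{0·3·6}·(+1)^3·(-1)^0 = +1.
v=5: a=5^5·(≡4), b=5^8·(≡3) mod 5; (4|5)=+1, (3|5)=-1; (−1)^{5·8·2}·(+1)^8·(-1)^5 = -1.
v=11: a=11^1·(≡6), b=11^5·(≡1) mod 11; (6|11)=-1, (1|11)=+1; (−1)^{1·5·5}·(-1)^5·(+1)^1 = +1.
v=3: a=3^10·(≡2), b=3^16·(≡1) mod 3; (2|3)=-1, (1|3)=+1; (−1)^{10·16·1}·(-1)^16·(+1)^10 = +1.
|Ram(-55, -143)| = 2, even; anisotropic at {5, ∞}.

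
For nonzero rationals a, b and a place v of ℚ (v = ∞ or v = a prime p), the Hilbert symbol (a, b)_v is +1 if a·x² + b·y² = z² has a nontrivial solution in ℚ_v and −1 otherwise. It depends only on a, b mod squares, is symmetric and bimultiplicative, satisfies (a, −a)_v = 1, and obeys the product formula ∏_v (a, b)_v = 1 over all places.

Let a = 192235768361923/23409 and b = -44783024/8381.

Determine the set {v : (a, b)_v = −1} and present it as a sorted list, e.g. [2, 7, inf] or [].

(a, b) ≡ (4147, -153439) mod (ℚ^×)²; places V = {2, 3, 11, 13, 17, 23, 29, 37, ∞}.
(a,b)_23: α=4, u≡5; β=2, v≡11 (mod 23); (5|23)=-1, (11|23)=-1; sign (−1)^0·-1^2·-1^4 = +1.
(a,b)_3: α=-4, u≡1; β=0, v≡2 (mod 3); (1|3)=+1, (2|3)=-1; sign (−1)^0·+1^0·-1^-4 = +1.
(a,b)_17: α=-2, u≡1; β=-2, v≡12 (mod 17); (1|17)=+1, (12|17)=-1; sign (−1)^0·+1^-2·-1^-2 = +1.
(a,b)_29: α=1, u≡3; β=-1, v≡6 (mod 29); (3|29)=-1, (6|29)=+1; sign (−1)^0·-1^-1·+1^1 = -1.
(a,b)_∞: sgn(4147)=+, sgn(-153439)=−, so +1.
(a,b)_2: α=0, β=4; u≡3, v≡1 (mod 8); ε(u)ε(v)=1·0, αω(v)=0·0, βω(u)=4·1; sum ≡ 0  ⇒  +1.
(a,b)_11: α=3, u≡4; β=1, v≡7 (mod 11); (4|11)=+1, (7|11)=-1; sign (−1)^1·+1^1·-1^3 = +1.
(a,b)_37: α=2, u≡12; β=1, v≡21 (mod 37); (12|37)=+1, (21|37)=+1; sign (−1)^0·+1^1·+1^2 = +1.
(a,b)_13: α=1, u≡7; β=1, v≡1 (mod 13); (7|13)=-1, (1|13)=+1; sign (−1)^0·-1^1·+1^1 = -1.
(4147, -153439 / ℚ) ramifies at {13, 29}: a division algebra.

[13, 29]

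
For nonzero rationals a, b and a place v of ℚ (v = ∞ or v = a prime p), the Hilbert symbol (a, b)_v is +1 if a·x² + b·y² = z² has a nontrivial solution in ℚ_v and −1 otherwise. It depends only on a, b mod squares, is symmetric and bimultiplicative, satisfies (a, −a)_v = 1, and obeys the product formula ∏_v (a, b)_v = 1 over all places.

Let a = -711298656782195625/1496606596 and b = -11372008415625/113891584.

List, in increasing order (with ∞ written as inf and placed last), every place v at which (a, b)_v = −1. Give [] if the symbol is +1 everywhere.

[2, 5, 13, inf]

Mod squares: a ≡ -33, b ≡ -65. Check v ∈ {∞, 2, 3, 5, 11, 13, 23, 29}.
v=23: a=23^-2·(≡8), b=23^-2·(≡8) mod 23; (8|23)=+1, (8|23)=+1; (−1)^{-2·-2·11}·(+1)^-2·(+1)^-2 = +1.
v=5: a=5^4·(≡2), b=5^5·(≡3) mod 5; (2|5)=-1, (3|5)=-1; (−1)^{4·5·2}·(-1)^5·(-1)^4 = -1.
v=∞: -33 < 0 and -65 < 0  ⇒  (a,b)_∞ = -1.
v=13: a=13^6·(≡5), b=13^5·(≡5) mod 13; (5|13)=-1, (5|13)=-1; (−1)^{6·5·6}·(-1)^5·(-1)^6 = -1.
v=3: a=3^11·(≡1), b=3^4·(≡1) mod 3; (1|3)=+1, (1|3)=+1; (−1)^{11·4·1}·(+1)^4·(+1)^11 = +1.
v=29: a=29^-4·(≡13), b=29^-2·(≡7) mod 29; (13|29)=+1, (7|29)=+1; (−1)^{-4·-2·14}·(+1)^-2·(+1)^-4 = +1.
v=11: a=11^3·(≡10), b=11^2·(≡1) mod 11; (10|11)=-1, (1|11)=+1; (−1)^{3·2·5}·(-1)^2·(+1)^3 = +1.
v=2: v_2(a)=-2, v_2(b)=-8; units ≡ 7, 7 (mod 8); ε·ε+αω+βω = 1·1+-2·0+-8·0 ≡ 1  ⇒  (a,b)_2 = -1.
Ram(-33, -65) = {2, 5, 13, ∞}; no ℚ_2-point on the conic.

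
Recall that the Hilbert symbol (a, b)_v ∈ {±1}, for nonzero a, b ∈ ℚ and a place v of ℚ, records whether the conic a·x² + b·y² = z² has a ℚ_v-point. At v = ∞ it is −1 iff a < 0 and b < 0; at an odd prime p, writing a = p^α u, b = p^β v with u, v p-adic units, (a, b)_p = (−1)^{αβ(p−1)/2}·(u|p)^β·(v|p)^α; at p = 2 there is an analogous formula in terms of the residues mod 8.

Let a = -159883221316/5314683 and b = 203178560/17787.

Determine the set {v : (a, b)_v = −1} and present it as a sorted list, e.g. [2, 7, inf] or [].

Mod squares: a ≡ -3, b ≡ 195. Check v ∈ {∞, 2, 3, 5, 7, 11, 13, 17}.
v=13: a=13^8·(≡9), b=13^3·(≡8) mod 13; (9|13)=+1, (8|13)=-1; (−1)^{8·3·6}·(+1)^3·(-1)^8 = +1.
v=∞: -3 < 0 and 195 > 0  ⇒  (a,b)_∞ = +1.
v=2: v_2(a)=2, v_2(b)=6; units ≡ 5, 3 (mod 8); ε·ε+αω+βω = 0·1+2·1+6·1 ≡ 0  ⇒  (a,b)_2 = +1.
v=5: a=5^0·(≡3), b=5^1·(≡1) mod 5; (3|5)=-1, (1|5)=+1; (−1)^{0·1·2}·(-1)^1·(+1)^0 = -1.
v=11: a=11^-6·(≡2), b=11^-2·(≡6) mod 11; (2|11)=-1, (6|11)=-1; (−1)^{-6·-2·5}·(-1)^-2·(-1)^-6 = +1.
v=17: a=17^0·(≡6), b=17^2·(≡1) mod 17; (6|17)=-1, (1|17)=+1; (−1)^{0·2·8}·(-1)^2·(+1)^0 = +1.
v=7: a=7^2·(≡1), b=7^-2·(≡3) mod 7; (1|7)=+1, (3|7)=-1; (−1)^{2·-2·3}·(+1)^-2·(-1)^2 = +1.
v=3: a=3^-1·(≡2), b=3^-1·(≡2) mod 3; (2|3)=-1, (2|3)=-1; (−1)^{-1·-1·1}·(-1)^-1·(-1)^-1 = -1.
(-3, 195 / ℚ) ramifies at {3, 5}: a division algebra.

[3, 5]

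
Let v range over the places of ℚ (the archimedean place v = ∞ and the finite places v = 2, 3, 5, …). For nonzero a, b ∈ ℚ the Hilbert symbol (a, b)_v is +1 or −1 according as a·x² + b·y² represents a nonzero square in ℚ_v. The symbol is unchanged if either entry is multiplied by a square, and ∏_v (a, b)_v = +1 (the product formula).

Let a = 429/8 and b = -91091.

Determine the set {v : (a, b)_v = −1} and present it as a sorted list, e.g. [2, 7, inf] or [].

(a, b) ≡ (858, -11) mod (ℚ^×)²; places V = {2, 3, 7, 11, 13, ∞}.
(a,b)_7: α=0, u≡2; β=2, v≡3 (mod 7); (2|7)=+1, (3|7)=-1; sign (−1)^0·+1^2·-1^0 = +1.
(a,b)_3: α=1, u≡1; β=0, v≡1 (mod 3); (1|3)=+1, (1|3)=+1; sign (−1)^0·+1^0·+1^1 = +1.
(a,b)_∞: sgn(858)=+, sgn(-11)=−, so +1.
(a,b)_2: α=-3, β=0; u≡5, v≡5 (mod 8); ε(u)ε(v)=0·0, αω(v)=-3·1, βω(u)=0·1; sum ≡ 1  ⇒  -1.
(a,b)_13: α=1, u≡9; β=2, v≡7 (mod 13); (9|13)=+1, (7|13)=-1; sign (−1)^0·+1^2·-1^1 = -1.
(a,b)_11: α=1, u≡9; β=1, v≡2 (mod 11); (9|11)=+1, (2|11)=-1; sign (−1)^1·+1^1·-1^1 = +1.
(858, -11 / ℚ) ramifies at {2, 13}: a division algebra.

[2, 13]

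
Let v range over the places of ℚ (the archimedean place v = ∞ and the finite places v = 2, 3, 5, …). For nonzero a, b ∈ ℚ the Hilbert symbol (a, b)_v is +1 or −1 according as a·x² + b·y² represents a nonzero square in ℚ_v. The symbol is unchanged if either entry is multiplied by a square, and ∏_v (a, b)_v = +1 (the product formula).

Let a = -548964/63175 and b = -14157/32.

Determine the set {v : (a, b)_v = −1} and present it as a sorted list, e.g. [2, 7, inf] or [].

[23, inf]

(a, b) ≡ (-106743, -26) mod (ℚ^×)²; places V = {2, 3, 5, 7, 11, 13, 17, 19, 23, ∞}.
(a,b)_5: α=-2, u≡3; β=0, v≡4 (mod 5); (3|5)=-1, (4|5)=+1; sign (−1)^0·-1^0·+1^-2 = +1.
(a,b)_3: α=3, u≡2; β=2, v≡1 (mod 3); (2|3)=-1, (1|3)=+1; sign (−1)^0·-1^2·+1^3 = +1.
(a,b)_19: α=-2, u≡15; β=0, v≡13 (mod 19); (15|19)=-1, (13|19)=-1; sign (−1)^0·-1^0·-1^-2 = +1.
(a,b)_7: α=-1, u≡2; β=0, v≡1 (mod 7); (2|7)=+1, (1|7)=+1; sign (−1)^0·+1^0·+1^-1 = +1.
(a,b)_23: α=1, u≡22; β=0, v≡14 (mod 23); (22|23)=-1, (14|23)=-1; sign (−1)^0·-1^0·-1^1 = -1.
(a,b)_2: α=2, β=-5; u≡1, v≡3 (mod 8); ε(u)ε(v)=0·1, αω(v)=2·1, βω(u)=-5·0; sum ≡ 0  ⇒  +1.
(a,b)_∞: sgn(-106743)=−, sgn(-26)=−, so -1.
(a,b)_11: α=0, u≡1; β=2, v≡7 (mod 11); (1|11)=+1, (7|11)=-1; sign (−1)^0·+1^2·-1^0 = +1.
(a,b)_13: α=1, u≡6; β=1, v≡7 (mod 13); (6|13)=-1, (7|13)=-1; sign (−1)^0·-1^1·-1^1 = +1.
(a,b)_17: α=1, u≡14; β=0, v≡15 (mod 17); (14|17)=-1, (15|17)=+1; sign (−1)^0·-1^0·+1^1 = +1.
Ram(-106743, -26) = {23, ∞}; no ℚ_23-point on the conic.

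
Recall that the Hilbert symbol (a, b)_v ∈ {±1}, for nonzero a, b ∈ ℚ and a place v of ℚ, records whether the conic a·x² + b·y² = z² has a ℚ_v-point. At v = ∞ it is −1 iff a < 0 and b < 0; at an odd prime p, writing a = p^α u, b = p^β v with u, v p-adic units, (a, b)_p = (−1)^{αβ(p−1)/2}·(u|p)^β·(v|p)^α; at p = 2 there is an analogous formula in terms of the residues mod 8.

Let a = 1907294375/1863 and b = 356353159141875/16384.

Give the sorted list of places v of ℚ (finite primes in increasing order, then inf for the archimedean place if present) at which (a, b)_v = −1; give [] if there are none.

[31, 41]

Mod squares: a ≡ 29233, b ≡ 3. Check v ∈ {∞, 2, 3, 5, 7, 23, 31, 41}.
v=23: a=23^-1·(≡18), b=23^0·(≡9) mod 23; (18|23)=+1, (9|23)=+1; (−1)^{-1·0·11}·(+1)^0·(+1)^-1 = +1.
v=7: a=7^4·(≡1), b=7^6·(≡3) mod 7; (1|7)=+1, (3|7)=-1; (−1)^{4·6·3}·(+1)^6·(-1)^4 = +1.
v=41: a=41^1·(≡18), b=41^2·(≡22) mod 41; (18|41)=+1, (22|41)=-1; (−1)^{1·2·20}·(+1)^2·(-1)^1 = -1.
v=31: a=31^1·(≡6), b=31^2·(≡3) mod 31; (6|31)=-1, (3|31)=-1; (−1)^{1·2·15}·(-1)^2·(-1)^1 = -1.
v=∞: 29233 > 0 and 3 > 0  ⇒  (a,b)_∞ = +1.
v=5: a=5^4·(≡2), b=5^4·(≡3) mod 5; (2|5)=-1, (3|5)=-1; (−1)^{4·4·2}·(-1)^4·(-1)^4 = +1.
v=3: a=3^-4·(≡1), b=3^1·(≡1) mod 3; (1|3)=+1, (1|3)=+1; (−1)^{-4·1·1}·(+1)^1·(+1)^-4 = +1.
v=2: v_2(a)=0, v_2(b)=-14; units ≡ 1, 3 (mod 8); ε·ε+αω+βω = 0·1+0·1+-14·0 ≡ 0  ⇒  (a,b)_2 = +1.
(29233, 3 / ℚ) ramifies at {31, 41}: a division algebra.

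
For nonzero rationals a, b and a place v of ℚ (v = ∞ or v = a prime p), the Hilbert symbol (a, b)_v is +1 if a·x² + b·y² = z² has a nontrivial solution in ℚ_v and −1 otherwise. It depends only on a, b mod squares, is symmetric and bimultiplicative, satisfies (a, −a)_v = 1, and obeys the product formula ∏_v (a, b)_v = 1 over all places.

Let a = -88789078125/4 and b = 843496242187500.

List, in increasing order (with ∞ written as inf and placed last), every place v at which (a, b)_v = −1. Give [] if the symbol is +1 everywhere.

Mod squares: a ≡ -1749, b ≡ 166155. Check v ∈ {∞, 2, 3, 5, 11, 19, 53}.
v=11: a=11^1·(≡8), b=11^1·(≡7) mod 11; (8|11)=-1, (7|11)=-1; (−1)^{1·1·5}·(-1)^1·(-1)^1 = -1.
v=3: a=3^3·(≡2), b=3^3·(≡2) mod 3; (2|3)=-1, (2|3)=-1; (−1)^{3·3·1}·(-1)^3·(-1)^3 = -1.
v=19: a=19^2·(≡8), b=19^3·(≡17) mod 19; (8|19)=-1, (17|19)=+1; (−1)^{2·3·9}·(-1)^3·(+1)^2 = -1.
v=5: a=5^6·(≡1), b=5^9·(≡1) mod 5; (1|5)=+1, (1|5)=+1; (−1)^{6·9·2}·(+1)^9·(+1)^6 = +1.
v=2: v_2(a)=-2, v_2(b)=2; units ≡ 3, 3 (mod 8); ε·ε+αω+βω = 1·1+-2·1+2·1 ≡ 1  ⇒  (a,b)_2 = -1.
v=53: a=53^1·(≡48), b=53^1·(≡48) mod 53; (48|53)=-1, (48|53)=-1; (−1)^{1·1·26}·(-1)^1·(-1)^1 = +1.
v=∞: -1749 < 0 and 166155 > 0  ⇒  (a,b)_∞ = +1.
|Ram(-1749, 166155)| = 4, even; anisotropic at {2, 3, 11, 19}.

[2, 3, 11, 19]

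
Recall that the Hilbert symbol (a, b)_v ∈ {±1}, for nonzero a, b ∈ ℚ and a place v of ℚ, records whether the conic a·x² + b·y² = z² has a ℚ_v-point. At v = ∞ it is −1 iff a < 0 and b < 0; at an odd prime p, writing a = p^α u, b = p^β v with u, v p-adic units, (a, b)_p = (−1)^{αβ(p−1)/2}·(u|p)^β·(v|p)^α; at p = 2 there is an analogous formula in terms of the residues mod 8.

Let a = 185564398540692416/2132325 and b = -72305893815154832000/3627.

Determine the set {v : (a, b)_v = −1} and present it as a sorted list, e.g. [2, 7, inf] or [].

Mod squares: a ≡ 1547, b ≡ -68510. Check v ∈ {∞, 2, 3, 5, 7, 13, 17, 23, 31, 37, 43}.
v=31: a=31^2·(≡14), b=31^-1·(≡13) mod 31; (14|31)=+1, (13|31)=-1; (−1)^{2·-1·15}·(+1)^-1·(-1)^2 = +1.
v=7: a=7^3·(≡2), b=7^4·(≡5) mod 7; (2|7)=+1, (5|7)=-1; (−1)^{3·4·3}·(+1)^4·(-1)^3 = -1.
v=∞: 1547 > 0 and -68510 < 0  ⇒  (a,b)_∞ = +1.
v=13: a=13^-1·(≡6), b=13^-1·(≡11) mod 13; (6|13)=-1, (11|13)=-1; (−1)^{-1·-1·6}·(-1)^-1·(-1)^-1 = +1.
v=43: a=43^2·(≡30), b=43^0·(≡27) mod 43; (30|43)=-1, (27|43)=-1; (−1)^{2·0·21}·(-1)^0·(-1)^2 = +1.
v=37: a=37^0·(≡26), b=37^2·(≡23) mod 37; (26|37)=+1, (23|37)=-1; (−1)^{0·2·18}·(+1)^2·(-1)^0 = +1.
v=3: a=3^-8·(≡2), b=3^-2·(≡1) mod 3; (2|3)=-1, (1|3)=+1; (−1)^{-8·-2·1}·(-1)^-2·(+1)^-8 = +1.
v=5: a=5^-2·(≡2), b=5^3·(≡2) mod 5; (2|5)=-1, (2|5)=-1; (−1)^{-2·3·2}·(-1)^3·(-1)^-2 = -1.
v=17: a=17^1·(≡3), b=17^3·(≡13) mod 17; (3|17)=-1, (13|17)=+1; (−1)^{1·3·8}·(-1)^3·(+1)^1 = -1.
v=2: v_2(a)=6, v_2(b)=7; units ≡ 3, 1 (mod 8); ε·ε+αω+βω = 1·0+6·0+7·1 ≡ 1  ⇒  (a,b)_2 = -1.
v=23: a=23^4·(≡12), b=23^4·(≡20) mod 23; (12|23)=+1, (20|23)=-1; (−1)^{4·4·11}·(+1)^4·(-1)^4 = +1.
(1547, -68510 / ℚ) ramifies at {2, 5, 7, 17}: a division algebra.

[2, 5, 7, 17]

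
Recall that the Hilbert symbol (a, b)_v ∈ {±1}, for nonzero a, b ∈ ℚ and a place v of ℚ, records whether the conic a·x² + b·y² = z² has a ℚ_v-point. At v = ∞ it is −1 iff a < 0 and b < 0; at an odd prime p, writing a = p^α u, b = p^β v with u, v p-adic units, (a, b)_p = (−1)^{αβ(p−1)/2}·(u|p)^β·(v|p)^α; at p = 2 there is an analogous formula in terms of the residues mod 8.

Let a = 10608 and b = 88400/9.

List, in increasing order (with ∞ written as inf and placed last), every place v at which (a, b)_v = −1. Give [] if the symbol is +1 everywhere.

[3, 17]

Mod squares: a ≡ 663, b ≡ 221. Check v ∈ {∞, 2, 3, 5, 13, 17}.
v=2: v_2(a)=4, v_2(b)=4; units ≡ 7, 5 (mod 8); ε·ε+αω+βω = 1·0+4·1+4·0 ≡ 0  ⇒  (a,b)_2 = +1.
v=13: a=13^1·(≡10), b=13^1·(≡3) mod 13; (10|13)=+1, (3|13)=+1; (−1)^{1·1·6}·(+1)^1·(+1)^1 = +1.
v=17: a=17^1·(≡12), b=17^1·(≡13) mod 17; (12|17)=-1, (13|17)=+1; (−1)^{1·1·8}·(-1)^1·(+1)^1 = -1.
v=∞: 663 > 0 and 221 > 0  ⇒  (a,b)_∞ = +1.
v=3: a=3^1·(≡2), b=3^-2·(≡2) mod 3; (2|3)=-1, (2|3)=-1; (−1)^{1·-2·1}·(-1)^-2·(-1)^1 = -1.
v=5: a=5^0·(≡3), b=5^2·(≡4) mod 5; (3|5)=-1, (4|5)=+1; (−1)^{0·2·2}·(-1)^2·(+1)^0 = +1.
(663, 221 / ℚ) ramifies at {3, 17}: a division algebra.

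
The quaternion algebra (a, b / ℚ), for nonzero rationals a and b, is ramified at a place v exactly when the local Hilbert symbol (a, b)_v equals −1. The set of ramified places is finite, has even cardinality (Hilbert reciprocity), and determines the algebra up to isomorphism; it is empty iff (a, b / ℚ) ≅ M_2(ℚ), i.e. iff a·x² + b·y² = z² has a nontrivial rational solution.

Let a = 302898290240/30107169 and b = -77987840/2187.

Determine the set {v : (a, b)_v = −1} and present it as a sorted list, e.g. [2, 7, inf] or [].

Mod squares: a ≡ 65, b ≡ -3570. Check v ∈ {∞, 2, 3, 5, 7, 13, 17, 23, 31, 53, 59}.
v=∞: 65 > 0 and -3570 < 0  ⇒  (a,b)_∞ = +1.
v=59: a=59^-2·(≡44), b=59^0·(≡3) mod 59; (44|59)=-1, (3|59)=+1; (−1)^{-2·0·29}·(-1)^0·(+1)^-2 = +1.
v=3: a=3^-2·(≡2), b=3^-7·(≡1) mod 3; (2|3)=-1, (1|3)=+1; (−1)^{-2·-7·1}·(-1)^-7·(+1)^-2 = -1.
v=13: a=13^1·(≡5), b=13^0·(≡6) mod 13; (5|13)=-1, (6|13)=-1; (−1)^{1·0·6}·(-1)^0·(-1)^1 = -1.
v=5: a=5^1·(≡2), b=5^1·(≡1) mod 5; (2|5)=-1, (1|5)=+1; (−1)^{1·1·2}·(-1)^1·(+1)^1 = -1.
v=17: a=17^0·(≡5), b=17^1·(≡6) mod 17; (5|17)=-1, (6|17)=-1; (−1)^{0·1·8}·(-1)^1·(-1)^0 = -1.
v=23: a=23^2·(≡11), b=23^0·(≡4) mod 23; (11|23)=-1, (4|23)=+1; (−1)^{2·0·11}·(-1)^0·(+1)^2 = +1.
v=2: v_2(a)=6, v_2(b)=17; units ≡ 1, 7 (mod 8); ε·ε+αω+βω = 0·1+6·0+17·0 ≡ 0  ⇒  (a,b)_2 = +1.
v=31: a=31^-2·(≡30), b=31^0·(≡15) mod 31; (30|31)=-1, (15|31)=-1; (−1)^{-2·0·15}·(-1)^0·(-1)^-2 = +1.
v=53: a=53^2·(≡5), b=53^0·(≡5) mod 53; (5|53)=-1, (5|53)=-1; (−1)^{2·0·26}·(-1)^0·(-1)^2 = +1.
v=7: a=7^2·(≡2), b=7^1·(≡1) mod 7; (2|7)=+1, (1|7)=+1; (−1)^{2·1·3}·(+1)^1·(+1)^2 = +1.
(65, -3570 / ℚ) ramifies at {3, 5, 13, 17}: a division algebra.

[3, 5, 13, 17]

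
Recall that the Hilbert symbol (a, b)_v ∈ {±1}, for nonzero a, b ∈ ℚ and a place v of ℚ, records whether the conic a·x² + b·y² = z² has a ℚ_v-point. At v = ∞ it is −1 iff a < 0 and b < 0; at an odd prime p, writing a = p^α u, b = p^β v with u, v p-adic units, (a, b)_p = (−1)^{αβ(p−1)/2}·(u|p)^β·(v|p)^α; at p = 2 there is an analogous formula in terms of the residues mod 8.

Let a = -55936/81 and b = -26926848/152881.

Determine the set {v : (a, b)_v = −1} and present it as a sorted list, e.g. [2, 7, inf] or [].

Mod squares: a ≡ -874, b ≡ -11687. Check v ∈ {∞, 2, 3, 13, 17, 19, 23, 29, 31}.
v=23: a=23^1·(≡12), b=23^-2·(≡15) mod 23; (12|23)=+1, (15|23)=-1; (−1)^{1·-2·11}·(+1)^-2·(-1)^1 = -1.
v=∞: -874 < 0 and -11687 < 0  ⇒  (a,b)_∞ = -1.
v=31: a=31^0·(≡1), b=31^1·(≡13) mod 31; (1|31)=+1, (13|31)=-1; (−1)^{0·1·15}·(+1)^1·(-1)^0 = +1.
v=19: a=19^1·(≡4), b=19^0·(≡4) mod 19; (4|19)=+1, (4|19)=+1; (−1)^{1·0·9}·(+1)^0·(+1)^1 = +1.
v=17: a=17^0·(≡10), b=17^-2·(≡15) mod 17; (10|17)=-1, (15|17)=+1; (−1)^{0·-2·8}·(-1)^-2·(+1)^0 = +1.
v=13: a=13^0·(≡1), b=13^1·(≡7) mod 13; (1|13)=+1, (7|13)=-1; (−1)^{0·1·6}·(+1)^1·(-1)^0 = +1.
v=2: v_2(a)=7, v_2(b)=8; units ≡ 3, 1 (mod 8); ε·ε+αω+βω = 1·0+7·0+8·1 ≡ 0  ⇒  (a,b)_2 = +1.
v=29: a=29^0·(≡4), b=29^1·(≡11) mod 29; (4|29)=+1, (11|29)=-1; (−1)^{0·1·14}·(+1)^1·(-1)^0 = +1.
v=3: a=3^-4·(≡2), b=3^2·(≡1) mod 3; (2|3)=-1, (1|3)=+1; (−1)^{-4·2·1}·(-1)^2·(+1)^-4 = +1.
|Ram(-874, -11687)| = 2, even; anisotropic at {23, ∞}.

[23, inf]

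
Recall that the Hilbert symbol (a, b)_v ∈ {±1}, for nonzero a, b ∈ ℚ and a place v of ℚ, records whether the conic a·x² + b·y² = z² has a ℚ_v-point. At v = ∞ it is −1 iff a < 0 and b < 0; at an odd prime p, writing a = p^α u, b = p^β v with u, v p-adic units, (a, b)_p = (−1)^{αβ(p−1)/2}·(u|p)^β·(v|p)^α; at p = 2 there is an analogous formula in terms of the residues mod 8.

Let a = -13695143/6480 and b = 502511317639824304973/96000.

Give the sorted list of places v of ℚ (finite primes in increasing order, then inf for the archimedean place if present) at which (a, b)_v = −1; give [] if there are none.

[3, 5, 7, 23]

Mod squares: a ≡ -565915, b ≡ 1190595. Check v ∈ {∞, 2, 3, 5, 7, 11, 17, 19, 23, 29, 37}.
v=37: a=37^1·(≡24), b=37^4·(≡3) mod 37; (24|37)=-1, (3|37)=+1; (−1)^{1·4·18}·(-1)^4·(+1)^1 = +1.
v=2: v_2(a)=-4, v_2(b)=-8; units ≡ 5, 3 (mod 8); ε·ε+αω+βω = 0·1+-4·1+-8·1 ≡ 0  ⇒  (a,b)_2 = +1.
v=11: a=11^2·(≡7), b=11^0·(≡6) mod 11; (7|11)=-1, (6|11)=-1; (−1)^{2·0·5}·(-1)^0·(-1)^2 = +1.
v=7: a=7^1·(≡6), b=7^3·(≡6) mod 7; (6|7)=-1, (6|7)=-1; (−1)^{1·3·3}·(-1)^3·(-1)^1 = -1.
v=3: a=3^-4·(≡2), b=3^-1·(≡1) mod 3; (2|3)=-1, (1|3)=+1; (−1)^{-4·-1·1}·(-1)^-1·(+1)^-4 = -1.
v=∞: -565915 < 0 and 1190595 > 0  ⇒  (a,b)_∞ = +1.
v=19: a=19^1·(≡6), b=19^4·(≡1) mod 19; (6|19)=+1, (1|19)=+1; (−1)^{1·4·9}·(+1)^4·(+1)^1 = +1.
v=23: a=23^1·(≡22), b=23^3·(≡19) mod 23; (22|23)=-1, (19|23)=-1; (−1)^{1·3·11}·(-1)^3·(-1)^1 = -1.
v=17: a=17^0·(≡2), b=17^1·(≡11) mod 17; (2|17)=+1, (11|17)=-1; (−1)^{0·1·8}·(+1)^1·(-1)^0 = +1.
v=29: a=29^0·(≡6), b=29^1·(≡4) mod 29; (6|29)=+1, (4|29)=+1; (−1)^{0·1·14}·(+1)^1·(+1)^0 = +1.
v=5: a=5^-1·(≡2), b=5^-3·(≡1) mod 5; (2|5)=-1, (1|5)=+1; (−1)^{-1·-3·2}·(-1)^-3·(+1)^-1 = -1.
(-565915, 1190595 / ℚ) ramifies at {3, 5, 7, 23}: a division algebra.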